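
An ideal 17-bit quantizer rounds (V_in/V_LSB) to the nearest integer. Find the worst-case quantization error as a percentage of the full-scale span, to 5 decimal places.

0.00038 %

Rounding → worst-case error = ½ LSB = V_FS/2^18, so 100/262144 = 0.00038147 % of full scale.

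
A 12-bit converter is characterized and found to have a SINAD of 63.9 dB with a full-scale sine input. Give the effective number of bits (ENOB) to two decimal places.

ENOB = (SINAD − 1.76) / 6.02 = (63.9 − 1.76)/6.02 = 10.322.

10.32 bits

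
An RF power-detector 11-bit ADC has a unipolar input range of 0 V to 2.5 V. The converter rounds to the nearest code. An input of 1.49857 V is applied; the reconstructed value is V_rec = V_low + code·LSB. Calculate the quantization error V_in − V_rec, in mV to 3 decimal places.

LSB = 2.5/2^11 = 1.221 mV.
(1.49857 − 0)/0.0012207 = 1227.6285; round gives code 1228.
Code 1228 maps back to 0 + 1228×0.0012207 V = 1.4990234 V.
Difference: -0.000453438 V → -0.453 mV.

-0.453 mV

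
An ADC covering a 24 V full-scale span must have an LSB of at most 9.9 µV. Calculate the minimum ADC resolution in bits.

22 bits

Number of steps required ≥ 24 V / 9.9 µV = 2424242.42.
Need 2^N ≥ 2424242.42; 2^21 = 2097152, 2^22 = 4194304.
Minimum N = 22.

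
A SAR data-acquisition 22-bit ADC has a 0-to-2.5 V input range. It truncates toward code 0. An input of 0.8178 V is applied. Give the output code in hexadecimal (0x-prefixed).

LSB = 2.5 V / 4194304 = 0.60 µV.
(0.8178 − 0) / 5.96046e-07 = 1372040.724 LSBs.
So the output code is 1372040.
In hexadecimal (0x-prefixed): 0x14EF88.

code 0x14EF88 (decimal 1372040)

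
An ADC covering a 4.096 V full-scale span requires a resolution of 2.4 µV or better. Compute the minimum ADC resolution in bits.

Number of steps required ≥ 4.096 V / 2.4 µV = 1706666.67.
Need 2^N ≥ 1706666.67; 2^20 = 1048576, 2^21 = 2097152.
Minimum N = 21.

21 bits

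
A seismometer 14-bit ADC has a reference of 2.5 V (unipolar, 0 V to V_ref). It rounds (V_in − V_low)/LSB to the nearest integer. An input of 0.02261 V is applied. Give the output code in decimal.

LSB = 2.5 V / 16384 = 152.59 µV.
(0.02261 − 0) / 0.000152588 = 148.177 LSBs.
So the output code is 148.

code 148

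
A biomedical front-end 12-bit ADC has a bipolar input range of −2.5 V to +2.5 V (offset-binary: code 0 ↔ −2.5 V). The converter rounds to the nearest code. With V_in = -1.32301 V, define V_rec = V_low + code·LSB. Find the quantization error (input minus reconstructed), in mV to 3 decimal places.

0.232 mV

Step size: 5 V ÷ 2^12 = 1.221 mV.
(V_in − V_low)/LSB = (-1.32301 − (−2.5))/0.0012207 = 964.1902 → code 964 (round).
Code 964 maps back to (−2.5) + 964×0.0012207 V = -1.3232422 V.
Difference: 0.000232187 V → 0.232 mV.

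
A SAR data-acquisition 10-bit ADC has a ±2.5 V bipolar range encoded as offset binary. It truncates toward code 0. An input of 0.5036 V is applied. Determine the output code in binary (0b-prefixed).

code 0b1001100111 (decimal 615)

With 1024 levels over 5 V, one step is 4.883 mV.
(0.5036 − (−2.5)) / 0.00488281 = 615.137 LSBs.
Floor → code 615.
In binary (0b-prefixed): 0b1001100111.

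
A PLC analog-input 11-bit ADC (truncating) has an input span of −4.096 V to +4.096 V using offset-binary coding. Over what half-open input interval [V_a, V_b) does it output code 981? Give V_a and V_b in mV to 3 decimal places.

[-172.000 mV, -168.000 mV)

LSB = 8.192/2^11 = 4.000 mV.
V_a = V_low + 981·LSB = -0.172 V; V_b = V_low + 982·LSB = -0.168 V.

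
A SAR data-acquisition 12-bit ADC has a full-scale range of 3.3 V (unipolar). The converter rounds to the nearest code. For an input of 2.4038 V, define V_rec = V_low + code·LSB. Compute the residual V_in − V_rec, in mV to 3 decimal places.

-0.302 mV

One LSB is 3.3 V / 4096 = 0.806 mV.
Scaled input = 2983.6257 LSBs, so code = 2984.
Reconstructed: 2.4041016 V.
V_in − V_rec = -0.000301563 V = -0.302 mV.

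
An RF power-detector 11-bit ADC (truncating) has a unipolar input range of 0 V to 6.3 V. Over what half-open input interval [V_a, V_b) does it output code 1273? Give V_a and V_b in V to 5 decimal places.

[3.91597 V, 3.91904 V)

LSB = 6.3/2^11 = 3.076 mV.
V_a = V_low + 1273·LSB = 3.91597 V; V_b = V_low + 1274·LSB = 3.91904 V.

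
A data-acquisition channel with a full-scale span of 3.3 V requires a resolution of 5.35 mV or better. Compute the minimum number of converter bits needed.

Number of steps required ≥ 3.3 V / 5.35 mV = 616.82.
Need 2^N ≥ 616.82; 2^9 = 512, 2^10 = 1024.
Minimum N = 10.

10 bits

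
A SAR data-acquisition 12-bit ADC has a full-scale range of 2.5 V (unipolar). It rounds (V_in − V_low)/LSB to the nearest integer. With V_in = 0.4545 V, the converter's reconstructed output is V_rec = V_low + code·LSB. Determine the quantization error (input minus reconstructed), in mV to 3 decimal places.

LSB = 2.5/2^12 = 0.610 mV.
(0.4545 − 0)/0.000610352 = 744.6528; round gives code 745.
V_rec = 0 + 745·0.000610352 = 0.45471191 V.
V_in − V_rec = -0.000211914 V = -0.212 mV.

-0.212 mV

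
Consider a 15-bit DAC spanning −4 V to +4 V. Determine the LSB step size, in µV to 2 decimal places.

244.14 µV

Full-scale span = 8 V.
LSB = 8 / 2^15 = 8 / 32768 = 0.000244141 V = 244.14 µV.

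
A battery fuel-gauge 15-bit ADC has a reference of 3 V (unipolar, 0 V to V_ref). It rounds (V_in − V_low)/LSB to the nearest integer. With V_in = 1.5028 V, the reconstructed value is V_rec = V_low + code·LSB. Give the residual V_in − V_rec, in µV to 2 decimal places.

LSB = 3/2^15 = 91.55 µV.
(1.5028 − 0)/9.15527e-05 = 16414.5835; round gives code 16415.
Reconstructed: 1.5028381 V.
Difference: -3.81348e-05 V → -38.13 µV.

-38.13 µV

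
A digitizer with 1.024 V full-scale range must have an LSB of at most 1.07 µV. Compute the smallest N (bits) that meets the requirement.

Number of steps required ≥ 1.024 V / 1.07 µV = 957009.35.
Need 2^N ≥ 957009.35; 2^19 = 524288, 2^20 = 1048576.
Minimum N = 20.

20 bits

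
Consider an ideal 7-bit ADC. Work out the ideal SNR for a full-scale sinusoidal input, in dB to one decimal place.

SNR ≈ 6.02·N + 1.76 dB = 6.02·7 + 1.76 = 43.90 dB.

43.9 dB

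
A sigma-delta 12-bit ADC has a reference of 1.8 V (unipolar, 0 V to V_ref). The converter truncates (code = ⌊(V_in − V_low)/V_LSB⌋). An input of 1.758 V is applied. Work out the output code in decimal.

code 4000

With 4096 levels over 1.8 V, one step is 439.45 µV.
(V_in − V_low)/LSB = (1.758 − 0) / 0.000439453 = 4000.427.
⌊·⌋(4000.427) = 4000.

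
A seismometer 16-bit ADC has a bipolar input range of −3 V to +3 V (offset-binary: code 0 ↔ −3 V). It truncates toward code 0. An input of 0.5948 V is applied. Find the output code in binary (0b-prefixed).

code 0b1001100101100000 (decimal 39264)

LSB = 6 V / 65536 = 91.55 µV.
Input sits at 39264.802 steps above V_low.
So the output code is 39264.
In binary (0b-prefixed): 0b1001100101100000.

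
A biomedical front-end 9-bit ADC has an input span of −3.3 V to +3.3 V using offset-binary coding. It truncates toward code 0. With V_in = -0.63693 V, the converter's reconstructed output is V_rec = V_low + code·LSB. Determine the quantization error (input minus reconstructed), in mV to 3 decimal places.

Step size: 6.6 V ÷ 2^9 = 12.891 mV.
(V_in − V_low)/LSB = (-0.63693 − (−3.3))/0.0128906 = 206.5897 → code 206 (floor).
Code 206 maps back to (−3.3) + 206×0.0128906 V = -0.64453125 V.
Difference: 0.00760125 V → 7.601 mV.

7.601 mV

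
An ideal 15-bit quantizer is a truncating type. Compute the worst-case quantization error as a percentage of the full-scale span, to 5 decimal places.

Truncating → worst-case error = 1 LSB = V_FS/2^15, so 100/32768 = 0.00305176 % of full scale.

0.00305 %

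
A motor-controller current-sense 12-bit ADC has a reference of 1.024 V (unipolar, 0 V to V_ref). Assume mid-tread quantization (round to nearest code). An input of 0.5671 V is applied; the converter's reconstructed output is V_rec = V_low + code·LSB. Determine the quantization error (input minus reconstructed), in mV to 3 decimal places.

0.100 mV

Step size: 1.024 V ÷ 2^12 = 250.00 µV.
(0.5671 − 0)/0.00025 = 2268.4000; round gives code 2268.
V_rec = 0 + 2268·0.00025 = 0.567 V.
V_in − V_rec = 0.0001 V = 0.100 mV.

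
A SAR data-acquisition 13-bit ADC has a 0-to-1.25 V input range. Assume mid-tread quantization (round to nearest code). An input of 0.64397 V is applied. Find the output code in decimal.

With 8192 levels over 1.25 V, one step is 152.59 µV.
(V_in − V_low)/LSB = (0.64397 − 0) / 0.000152588 = 4220.322.
round(4220.322) = 4220.

code 4220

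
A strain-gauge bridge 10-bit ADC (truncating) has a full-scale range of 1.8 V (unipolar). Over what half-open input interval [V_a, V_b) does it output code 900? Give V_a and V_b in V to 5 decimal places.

LSB = 1.8/2^10 = 1.758 mV.
V_a = V_low + 900·LSB = 1.58203 V; V_b = V_low + 901·LSB = 1.58379 V.

[1.58203 V, 1.58379 V)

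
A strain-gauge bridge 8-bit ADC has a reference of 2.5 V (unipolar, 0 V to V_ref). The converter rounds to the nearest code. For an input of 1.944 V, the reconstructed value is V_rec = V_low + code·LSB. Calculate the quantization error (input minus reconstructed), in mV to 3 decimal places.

LSB = 2.5/2^8 = 9.766 mV.
(1.944 − 0)/0.00976562 = 199.0656; round gives code 199.
Code 199 maps back to 0 + 199×0.00976562 V = 1.9433594 V.
Difference: 0.000640625 V → 0.641 mV.

0.641 mV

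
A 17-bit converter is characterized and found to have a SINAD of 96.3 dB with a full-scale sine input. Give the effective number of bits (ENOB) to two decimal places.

15.70 bits

ENOB = (SINAD − 1.76) / 6.02 = (96.3 − 1.76)/6.02 = 15.704.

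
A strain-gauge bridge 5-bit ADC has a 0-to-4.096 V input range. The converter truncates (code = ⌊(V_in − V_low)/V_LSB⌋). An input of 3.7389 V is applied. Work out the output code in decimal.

code 29

Full-scale span = 4.096 V; LSB = 4.096/2^5 = 128.000 mV.
(3.7389 − 0) / 0.128 = 29.210 LSBs.
⌊·⌋(29.210) = 29.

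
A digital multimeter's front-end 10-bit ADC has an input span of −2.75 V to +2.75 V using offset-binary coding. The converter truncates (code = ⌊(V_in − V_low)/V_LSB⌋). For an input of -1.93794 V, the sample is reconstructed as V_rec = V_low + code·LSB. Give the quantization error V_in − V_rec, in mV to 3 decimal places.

1.025 mV

One LSB is 5.5 V / 1024 = 5.371 mV.
Scaled input = 151.1908 LSBs, so code = 151.
Code 151 maps back to (−2.75) + 151×0.00537109 V = -1.9389648 V.
Error = -1.93794 − (−1.9389648) = 0.00102484 V = 1.025 mV.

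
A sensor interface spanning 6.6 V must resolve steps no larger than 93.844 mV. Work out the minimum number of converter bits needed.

Number of steps required ≥ 6.6 V / 93.844 mV = 70.33.
Need 2^N ≥ 70.33; 2^6 = 64, 2^7 = 128.
Minimum N = 7.

7 bits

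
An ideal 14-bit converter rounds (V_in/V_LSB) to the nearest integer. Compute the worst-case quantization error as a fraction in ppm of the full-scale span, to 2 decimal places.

Rounding → worst-case error = ½ LSB = V_FS/2^15, so 1e+06/32768 = 30.5176 ppm of full scale.

30.52 ppm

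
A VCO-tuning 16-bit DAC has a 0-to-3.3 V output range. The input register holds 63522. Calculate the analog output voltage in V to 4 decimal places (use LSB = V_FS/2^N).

LSB = 3.3 V / 2^16 = 50.35 µV.
V_out = 0 + 63522 × 5.0354e-05 V = 3.19859 V.

3.1986 V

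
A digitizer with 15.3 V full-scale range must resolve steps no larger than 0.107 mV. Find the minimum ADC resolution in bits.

Number of steps required ≥ 15.3 V / 0.107 mV = 142990.65.
Need 2^N ≥ 142990.65; 2^17 = 131072, 2^18 = 262144.
Minimum N = 18.

18 bits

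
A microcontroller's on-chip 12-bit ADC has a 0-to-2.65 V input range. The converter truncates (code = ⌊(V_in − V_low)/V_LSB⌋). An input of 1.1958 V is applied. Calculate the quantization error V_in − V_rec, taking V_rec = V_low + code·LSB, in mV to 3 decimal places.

Step size: 2.65 V ÷ 2^12 = 0.647 mV.
(1.1958 − 0)/0.000646973 = 1848.3007; ⌊·⌋ gives code 1848.
V_rec = 0 + 1848·0.000646973 = 1.1956055 V.
Difference: 0.000194531 V → 0.195 mV.

0.195 mV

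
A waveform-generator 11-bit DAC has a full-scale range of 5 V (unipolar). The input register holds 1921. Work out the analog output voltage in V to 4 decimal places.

4.6899 V

LSB = 5 V / 2^11 = 2.441 mV.
V_out = 0 + 1921 × 0.00244141 V = 4.68994 V.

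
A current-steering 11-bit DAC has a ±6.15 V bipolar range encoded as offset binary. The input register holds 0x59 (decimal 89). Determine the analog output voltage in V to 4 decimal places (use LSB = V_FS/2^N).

-5.6155 V

LSB = 12.3 V / 2^11 = 6.006 mV.
Code 0x59 = 89 decimal.
V_out = (−6.15) + 89 × 0.00600586 V = -5.61548 V.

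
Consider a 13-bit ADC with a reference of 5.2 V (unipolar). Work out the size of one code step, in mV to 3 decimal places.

0.635 mV

Full-scale span = 5.2 V.
LSB = 5.2 / 2^13 = 5.2 / 8192 = 0.000634766 V = 0.635 mV.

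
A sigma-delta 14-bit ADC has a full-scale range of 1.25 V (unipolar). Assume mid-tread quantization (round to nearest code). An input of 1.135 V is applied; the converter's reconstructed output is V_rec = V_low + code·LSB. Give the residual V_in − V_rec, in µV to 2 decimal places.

-25.02 µV

Step size: 1.25 V ÷ 2^14 = 76.29 µV.
Scaled input = 14876.6720 LSBs, so code = 14877.
Code 14877 maps back to 0 + 14877×7.62939e-05 V = 1.135025 V.
Error = 1.135 − 1.135025 = -2.50244e-05 V = -25.02 µV.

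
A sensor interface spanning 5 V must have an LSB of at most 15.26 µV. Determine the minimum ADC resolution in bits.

Number of steps required ≥ 5 V / 15.26 µV = 327654.00.
Need 2^N ≥ 327654.00; 2^18 = 262144, 2^19 = 524288.
Minimum N = 19.

19 bits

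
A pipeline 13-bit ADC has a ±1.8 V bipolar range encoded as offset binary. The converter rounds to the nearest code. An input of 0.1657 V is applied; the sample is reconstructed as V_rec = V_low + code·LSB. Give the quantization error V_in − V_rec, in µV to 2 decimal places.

26.17 µV

Step size: 3.6 V ÷ 2^13 = 439.45 µV.
(0.1657 − (−1.8))/0.000439453 = 4473.0596; round gives code 4473.
V_rec = (−1.8) + 4473·0.000439453 = 0.16567383 V.
Difference: 2.61719e-05 V → 26.17 µV.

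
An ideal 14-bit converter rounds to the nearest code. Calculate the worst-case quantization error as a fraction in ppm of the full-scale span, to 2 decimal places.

30.52 ppm

Rounding → worst-case error = ½ LSB = V_FS/2^15, so 1e+06/32768 = 30.5176 ppm of full scale.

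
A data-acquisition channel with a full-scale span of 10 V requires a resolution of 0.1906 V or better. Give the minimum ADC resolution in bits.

6 bits

Number of steps required ≥ 10 V / 0.1906 V = 52.47.
Need 2^N ≥ 52.47; 2^5 = 32, 2^6 = 64.
Minimum N = 6.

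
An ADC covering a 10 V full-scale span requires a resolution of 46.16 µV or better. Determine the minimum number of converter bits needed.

Number of steps required ≥ 10 V / 46.16 µV = 216637.78.
Need 2^N ≥ 216637.78; 2^17 = 131072, 2^18 = 262144.
Minimum N = 18.

18 bits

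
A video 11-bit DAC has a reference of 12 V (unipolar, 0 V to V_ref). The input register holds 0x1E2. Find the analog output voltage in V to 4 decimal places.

2.8242 V

LSB = 12 V / 2^11 = 5.859 mV.
Code 0x1E2 = 482 decimal.
V_out = 0 + 482 × 0.00585938 V = 2.82422 V.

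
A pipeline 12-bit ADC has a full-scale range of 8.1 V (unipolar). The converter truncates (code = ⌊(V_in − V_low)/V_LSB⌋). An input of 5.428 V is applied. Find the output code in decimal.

code 2744

Full-scale span = 8.1 V; LSB = 8.1/2^12 = 1.978 mV.
(5.428 − 0) / 0.00197754 = 2744.826 LSBs.
So the output code is 2744.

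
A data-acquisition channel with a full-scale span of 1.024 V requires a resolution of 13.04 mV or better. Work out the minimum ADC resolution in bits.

7 bits

Number of steps required ≥ 1.024 V / 13.04 mV = 78.53.
Need 2^N ≥ 78.53; 2^6 = 64, 2^7 = 128.
Minimum N = 7.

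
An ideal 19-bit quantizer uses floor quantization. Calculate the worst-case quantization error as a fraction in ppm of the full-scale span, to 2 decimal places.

Truncating → worst-case error = 1 LSB = V_FS/2^19, so 1e+06/524288 = 1.90735 ppm of full scale.

1.91 ppm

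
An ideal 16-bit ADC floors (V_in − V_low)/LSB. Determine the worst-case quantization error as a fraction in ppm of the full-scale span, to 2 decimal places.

15.26 ppm

Truncating → worst-case error = 1 LSB = V_FS/2^16, so 1e+06/65536 = 15.2588 ppm of full scale.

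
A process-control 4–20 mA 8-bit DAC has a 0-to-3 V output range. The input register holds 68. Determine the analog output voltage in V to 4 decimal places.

LSB = 3 V / 2^8 = 11.719 mV.
V_out = 0 + 68 × 0.0117188 V = 0.796875 V.

0.7969 V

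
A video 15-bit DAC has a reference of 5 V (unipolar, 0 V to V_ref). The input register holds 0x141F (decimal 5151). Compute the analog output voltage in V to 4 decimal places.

LSB = 5 V / 2^15 = 152.59 µV.
Code 0x141F = 5151 decimal.
V_out = 0 + 5151 × 0.000152588 V = 0.78598 V.

0.7860 V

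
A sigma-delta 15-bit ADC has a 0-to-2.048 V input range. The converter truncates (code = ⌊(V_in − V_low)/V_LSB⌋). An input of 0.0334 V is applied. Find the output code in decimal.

code 534

With 32768 levels over 2.048 V, one step is 62.50 µV.
Input sits at 534.400 steps above V_low.
⌊·⌋(534.400) = 534.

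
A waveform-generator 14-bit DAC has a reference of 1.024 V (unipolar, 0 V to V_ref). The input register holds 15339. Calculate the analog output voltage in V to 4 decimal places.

LSB = 1.024 V / 2^14 = 62.50 µV.
V_out = 0 + 15339 × 6.25e-05 V = 0.958688 V.

0.9587 V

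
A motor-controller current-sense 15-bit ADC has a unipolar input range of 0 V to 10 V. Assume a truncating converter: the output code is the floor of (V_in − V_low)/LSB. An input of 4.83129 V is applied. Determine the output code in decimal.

LSB = 10 V / 32768 = 305.18 µV.
Input sits at 15831.171 steps above V_low.
⌊·⌋(15831.171) = 15831.

code 15831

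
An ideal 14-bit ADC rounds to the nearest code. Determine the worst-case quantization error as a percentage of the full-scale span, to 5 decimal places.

0.00305 %

Rounding → worst-case error = ½ LSB = V_FS/2^15, so 100/32768 = 0.00305176 % of full scale.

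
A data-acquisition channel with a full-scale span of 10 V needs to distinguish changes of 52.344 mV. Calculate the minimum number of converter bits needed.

8 bits

Number of steps required ≥ 10 V / 52.344 mV = 191.04.
Need 2^N ≥ 191.04; 2^7 = 128, 2^8 = 256.
Minimum N = 8.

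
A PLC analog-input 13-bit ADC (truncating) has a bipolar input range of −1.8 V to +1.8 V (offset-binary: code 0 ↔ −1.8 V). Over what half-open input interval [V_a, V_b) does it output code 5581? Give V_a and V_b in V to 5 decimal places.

[0.65259 V, 0.65303 V)

LSB = 3.6/2^13 = 439.45 µV.
V_a = V_low + 5581·LSB = 0.652588 V; V_b = V_low + 5582·LSB = 0.653027 V.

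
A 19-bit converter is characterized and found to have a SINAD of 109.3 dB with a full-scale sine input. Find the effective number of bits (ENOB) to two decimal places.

ENOB = (SINAD − 1.76) / 6.02 = (109.3 − 1.76)/6.02 = 17.864.

17.86 bits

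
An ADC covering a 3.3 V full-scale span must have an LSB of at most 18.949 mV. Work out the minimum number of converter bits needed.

Number of steps required ≥ 3.3 V / 18.949 mV = 174.15.
Need 2^N ≥ 174.15; 2^7 = 128, 2^8 = 256.
Minimum N = 8.

8 bits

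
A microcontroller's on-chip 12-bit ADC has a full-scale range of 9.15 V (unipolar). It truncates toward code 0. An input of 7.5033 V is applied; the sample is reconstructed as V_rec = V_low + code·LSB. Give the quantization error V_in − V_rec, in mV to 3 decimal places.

1.908 mV

One LSB is 9.15 V / 4096 = 2.234 mV.
(V_in − V_low)/LSB = (7.5033 − 0)/0.00223389 = 3358.8543 → code 3358 (floor).
Reconstructed: 7.5013916 V.
Error = 7.5033 − 7.5013916 = 0.0019084 V = 1.908 mV.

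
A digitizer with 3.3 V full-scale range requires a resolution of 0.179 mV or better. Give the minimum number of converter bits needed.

Number of steps required ≥ 3.3 V / 0.179 mV = 18435.75.
Need 2^N ≥ 18435.75; 2^14 = 16384, 2^15 = 32768.
Minimum N = 15.

15 bits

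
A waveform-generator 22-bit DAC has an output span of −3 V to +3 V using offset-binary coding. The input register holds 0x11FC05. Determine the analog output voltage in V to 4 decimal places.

LSB = 6 V / 2^22 = 1.43 µV.
Code 0x11FC05 = 1178629 decimal.
V_out = (−3) + 1178629 × 1.43051e-06 V = -1.31396 V.

-1.3140 V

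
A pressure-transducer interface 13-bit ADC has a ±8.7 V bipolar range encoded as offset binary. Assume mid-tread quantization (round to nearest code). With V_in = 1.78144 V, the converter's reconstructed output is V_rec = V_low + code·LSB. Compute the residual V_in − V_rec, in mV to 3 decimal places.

One LSB is 17.4 V / 8192 = 2.124 mV.
(V_in − V_low)/LSB = (1.78144 − (−8.7))/0.00212402 = 4934.7101 → code 4935 (round).
Code 4935 maps back to (−8.7) + 4935×0.00212402 V = 1.7820557 V.
V_in − V_rec = -0.000615664 V = -0.616 mV.

-0.616 mV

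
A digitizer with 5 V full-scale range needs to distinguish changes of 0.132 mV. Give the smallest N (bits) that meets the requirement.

Number of steps required ≥ 5 V / 0.132 mV = 37878.79.
Need 2^N ≥ 37878.79; 2^15 = 32768, 2^16 = 65536.
Minimum N = 16.

16 bits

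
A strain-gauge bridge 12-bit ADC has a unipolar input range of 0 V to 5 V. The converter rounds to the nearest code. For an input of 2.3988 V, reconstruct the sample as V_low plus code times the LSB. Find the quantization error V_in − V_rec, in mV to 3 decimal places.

LSB = 5/2^12 = 1.221 mV.
Scaled input = 1965.0970 LSBs, so code = 1965.
Reconstructed: 2.3986816 V.
V_in − V_rec = 0.000118359 V = 0.118 mV.

0.118 mV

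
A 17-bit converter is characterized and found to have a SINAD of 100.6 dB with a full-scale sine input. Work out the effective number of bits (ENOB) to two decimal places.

16.42 bits

ENOB = (SINAD − 1.76) / 6.02 = (100.6 − 1.76)/6.02 = 16.419.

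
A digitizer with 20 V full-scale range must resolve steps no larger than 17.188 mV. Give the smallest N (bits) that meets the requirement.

11 bits

Number of steps required ≥ 20 V / 17.188 mV = 1163.60.
Need 2^N ≥ 1163.60; 2^10 = 1024, 2^11 = 2048.
Minimum N = 11.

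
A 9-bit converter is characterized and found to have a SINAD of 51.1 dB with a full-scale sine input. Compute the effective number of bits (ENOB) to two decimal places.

8.20 bits

ENOB = (SINAD − 1.76) / 6.02 = (51.1 − 1.76)/6.02 = 8.196.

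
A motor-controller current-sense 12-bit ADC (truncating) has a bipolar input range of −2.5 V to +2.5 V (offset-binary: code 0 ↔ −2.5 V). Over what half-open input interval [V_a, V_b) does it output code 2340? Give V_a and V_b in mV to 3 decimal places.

LSB = 5/2^12 = 1.221 mV.
V_a = V_low + 2340·LSB = 0.356445 V; V_b = V_low + 2341·LSB = 0.357666 V.

[356.445 mV, 357.666 mV)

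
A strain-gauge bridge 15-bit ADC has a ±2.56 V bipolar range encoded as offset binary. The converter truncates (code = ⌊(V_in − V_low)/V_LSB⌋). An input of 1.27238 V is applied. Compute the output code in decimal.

code 24527

Full-scale span = 5.12 V; LSB = 5.12/2^15 = 156.25 µV.
(V_in − V_low)/LSB = (1.27238 − (−2.56)) / 0.00015625 = 24527.232.
Floor → code 24527.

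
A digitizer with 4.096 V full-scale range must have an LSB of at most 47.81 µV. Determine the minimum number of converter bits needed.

Number of steps required ≥ 4.096 V / 47.81 µV = 85672.45.
Need 2^N ≥ 85672.45; 2^16 = 65536, 2^17 = 131072.
Minimum N = 17.

17 bits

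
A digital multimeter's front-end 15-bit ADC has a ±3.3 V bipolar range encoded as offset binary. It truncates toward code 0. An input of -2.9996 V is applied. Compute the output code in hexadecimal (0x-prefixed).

Full-scale span = 6.6 V; LSB = 6.6/2^15 = 201.42 µV.
(-2.9996 − (−3.3)) / 0.000201416 = 1491.440 LSBs.
⌊·⌋(1491.440) = 1491.
In hexadecimal (0x-prefixed): 0x5D3.

code 0x5D3 (decimal 1491)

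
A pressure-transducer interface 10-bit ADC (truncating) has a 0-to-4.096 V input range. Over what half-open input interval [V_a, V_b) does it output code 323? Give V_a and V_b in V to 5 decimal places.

[1.29200 V, 1.29600 V)

LSB = 4.096/2^10 = 4.000 mV.
V_a = V_low + 323·LSB = 1.292 V; V_b = V_low + 324·LSB = 1.296 V.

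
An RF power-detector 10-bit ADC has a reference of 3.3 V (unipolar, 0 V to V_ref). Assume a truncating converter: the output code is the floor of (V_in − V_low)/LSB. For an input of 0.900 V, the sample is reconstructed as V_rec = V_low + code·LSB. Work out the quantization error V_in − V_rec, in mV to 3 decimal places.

0.879 mV

LSB = 3.3/2^10 = 3.223 mV.
(0.900 − 0)/0.00322266 = 279.2727; ⌊·⌋ gives code 279.
V_rec = 0 + 279·0.00322266 = 0.89912109 V.
Difference: 0.000878906 V → 0.879 mV.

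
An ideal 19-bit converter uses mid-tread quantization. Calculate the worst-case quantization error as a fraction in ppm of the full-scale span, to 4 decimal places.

Rounding → worst-case error = ½ LSB = V_FS/2^20, so 1e+06/1048576 = 0.953674 ppm of full scale.

0.9537 ppm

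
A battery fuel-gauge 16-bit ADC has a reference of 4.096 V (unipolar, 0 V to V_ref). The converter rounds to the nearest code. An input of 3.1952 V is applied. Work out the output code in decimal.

code 51123

Full-scale span = 4.096 V; LSB = 4.096/2^16 = 62.50 µV.
Input sits at 51123.200 steps above V_low.
Round → code 51123.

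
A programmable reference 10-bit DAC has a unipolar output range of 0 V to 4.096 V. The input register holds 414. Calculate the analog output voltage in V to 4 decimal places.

LSB = 4.096 V / 2^10 = 4.000 mV.
V_out = 0 + 414 × 0.004 V = 1.656 V.

1.6560 V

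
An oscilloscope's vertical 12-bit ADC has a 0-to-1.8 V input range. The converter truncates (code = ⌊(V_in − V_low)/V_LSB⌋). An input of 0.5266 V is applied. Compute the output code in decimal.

code 1198

With 4096 levels over 1.8 V, one step is 439.45 µV.
(0.5266 − 0) / 0.000439453 = 1198.308 LSBs.
So the output code is 1198.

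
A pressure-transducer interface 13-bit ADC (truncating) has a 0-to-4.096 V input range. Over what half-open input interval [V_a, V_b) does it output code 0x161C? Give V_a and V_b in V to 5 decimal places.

[2.83000 V, 2.83050 V)

LSB = 4.096/2^13 = 0.500 mV.
Code 0x161C = 5660 decimal.
V_a = V_low + 5660·LSB = 2.83 V; V_b = V_low + 5661·LSB = 2.8305 V.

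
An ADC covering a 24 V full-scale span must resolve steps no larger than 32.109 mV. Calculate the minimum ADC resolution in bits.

Number of steps required ≥ 24 V / 32.109 mV = 747.45.
Need 2^N ≥ 747.45; 2^9 = 512, 2^10 = 1024.
Minimum N = 10.

10 bits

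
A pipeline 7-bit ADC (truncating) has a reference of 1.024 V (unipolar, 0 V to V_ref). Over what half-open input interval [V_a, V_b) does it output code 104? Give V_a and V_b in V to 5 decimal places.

[0.83200 V, 0.84000 V)

LSB = 1.024/2^7 = 8.000 mV.
V_a = V_low + 104·LSB = 0.832 V; V_b = V_low + 105·LSB = 0.84 V.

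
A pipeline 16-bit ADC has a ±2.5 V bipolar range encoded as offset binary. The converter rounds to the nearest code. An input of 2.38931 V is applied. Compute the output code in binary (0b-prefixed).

code 0b1111101001010101 (decimal 64085)

Full-scale span = 5 V; LSB = 5/2^16 = 76.29 µV.
(2.38931 − (−2.5)) / 7.62939e-05 = 64085.164 LSBs.
round(64085.164) = 64085.
In binary (0b-prefixed): 0b1111101001010101.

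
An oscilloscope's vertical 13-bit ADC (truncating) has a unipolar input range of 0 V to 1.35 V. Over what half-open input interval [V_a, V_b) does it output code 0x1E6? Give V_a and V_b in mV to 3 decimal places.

LSB = 1.35/2^13 = 164.79 µV.
Code 0x1E6 = 486 decimal.
V_a = V_low + 486·LSB = 0.0800903 V; V_b = V_low + 487·LSB = 0.0802551 V.

[80.090 mV, 80.255 mV)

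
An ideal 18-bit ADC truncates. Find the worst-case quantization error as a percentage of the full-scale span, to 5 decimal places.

0.00038 %

Truncating → worst-case error = 1 LSB = V_FS/2^18, so 100/262144 = 0.00038147 % of full scale.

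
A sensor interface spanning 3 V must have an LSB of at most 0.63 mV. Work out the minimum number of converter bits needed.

13 bits

Number of steps required ≥ 3 V / 0.63 mV = 4761.90.
Need 2^N ≥ 4761.90; 2^12 = 4096, 2^13 = 8192.
Minimum N = 13.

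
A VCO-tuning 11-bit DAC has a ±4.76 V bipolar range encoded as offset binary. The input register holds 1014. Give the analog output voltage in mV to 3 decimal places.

LSB = 9.52 V / 2^11 = 4.648 mV.
V_out = (−4.76) + 1014 × 0.00464844 V = -0.0464844 V.
= -46.484 mV.

-46.484 mV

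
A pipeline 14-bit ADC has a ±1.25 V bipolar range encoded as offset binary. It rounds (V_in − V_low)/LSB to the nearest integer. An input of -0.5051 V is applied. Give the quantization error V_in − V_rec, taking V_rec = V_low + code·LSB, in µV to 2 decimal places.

-34.08 µV

LSB = 2.5/2^14 = 152.59 µV.
Scaled input = 4881.7766 LSBs, so code = 4882.
Code 4882 maps back to (−1.25) + 4882×0.000152588 V = -0.50506592 V.
V_in − V_rec = -3.4082e-05 V = -34.08 µV.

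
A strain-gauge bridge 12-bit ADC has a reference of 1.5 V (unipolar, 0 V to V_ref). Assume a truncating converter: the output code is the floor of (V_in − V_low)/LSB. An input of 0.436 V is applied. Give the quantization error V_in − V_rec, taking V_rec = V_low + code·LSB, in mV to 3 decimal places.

0.209 mV

LSB = 1.5/2^12 = 366.21 µV.
Scaled input = 1190.5707 LSBs, so code = 1190.
V_rec = 0 + 1190·0.000366211 = 0.43579102 V.
V_in − V_rec = 0.000208984 V = 0.209 mV.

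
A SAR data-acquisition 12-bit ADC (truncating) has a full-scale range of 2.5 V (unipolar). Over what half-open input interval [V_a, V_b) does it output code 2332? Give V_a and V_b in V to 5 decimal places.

[1.42334 V, 1.42395 V)

LSB = 2.5/2^12 = 0.610 mV.
V_a = V_low + 2332·LSB = 1.42334 V; V_b = V_low + 2333·LSB = 1.42395 V.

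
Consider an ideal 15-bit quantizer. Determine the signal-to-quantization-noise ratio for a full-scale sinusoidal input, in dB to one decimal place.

92.1 dB

SNR ≈ 6.02·N + 1.76 dB = 6.02·15 + 1.76 = 92.06 dB.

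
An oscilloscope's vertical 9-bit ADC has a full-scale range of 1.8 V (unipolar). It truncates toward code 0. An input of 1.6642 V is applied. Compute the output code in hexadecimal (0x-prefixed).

code 0x1D9 (decimal 473)

With 512 levels over 1.8 V, one step is 3.516 mV.
Input sits at 473.372 steps above V_low.
Floor → code 473.
In hexadecimal (0x-prefixed): 0x1D9.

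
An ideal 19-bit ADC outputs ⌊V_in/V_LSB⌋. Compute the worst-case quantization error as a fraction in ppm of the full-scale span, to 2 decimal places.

Truncating → worst-case error = 1 LSB = V_FS/2^19, so 1e+06/524288 = 1.90735 ppm of full scale.

1.91 ppm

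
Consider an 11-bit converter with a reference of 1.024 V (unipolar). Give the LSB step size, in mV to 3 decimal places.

0.500 mV

Full-scale span = 1.024 V.
LSB = 1.024 / 2^11 = 1.024 / 2048 = 0.0005 V = 0.500 mV.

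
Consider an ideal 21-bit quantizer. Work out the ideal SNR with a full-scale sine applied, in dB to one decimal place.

SNR ≈ 6.02·N + 1.76 dB = 6.02·21 + 1.76 = 128.18 dB.

128.2 dB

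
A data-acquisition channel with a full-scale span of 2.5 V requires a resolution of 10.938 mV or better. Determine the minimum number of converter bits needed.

Number of steps required ≥ 2.5 V / 10.938 mV = 228.56.
Need 2^N ≥ 228.56; 2^7 = 128, 2^8 = 256.
Minimum N = 8.

8 bits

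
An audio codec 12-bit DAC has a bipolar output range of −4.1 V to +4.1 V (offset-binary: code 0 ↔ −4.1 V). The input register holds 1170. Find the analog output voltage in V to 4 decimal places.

-1.7577 V

LSB = 8.2 V / 2^12 = 2.002 mV.
V_out = (−4.1) + 1170 × 0.00200195 V = -1.75771 V.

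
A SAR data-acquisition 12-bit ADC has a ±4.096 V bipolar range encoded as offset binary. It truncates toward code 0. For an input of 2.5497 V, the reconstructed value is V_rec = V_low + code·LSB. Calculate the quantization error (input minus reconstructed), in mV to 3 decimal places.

1.700 mV

One LSB is 8.192 V / 4096 = 2.000 mV.
(V_in − V_low)/LSB = (2.5497 − (−4.096))/0.002 = 3322.8500 → code 3322 (floor).
V_rec = (−4.096) + 3322·0.002 = 2.548 V.
V_in − V_rec = 0.0017 V = 1.700 mV.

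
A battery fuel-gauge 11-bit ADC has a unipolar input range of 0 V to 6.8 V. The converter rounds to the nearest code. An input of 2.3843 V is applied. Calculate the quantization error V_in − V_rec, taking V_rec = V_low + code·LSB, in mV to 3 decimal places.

0.316 mV

One LSB is 6.8 V / 2048 = 3.320 mV.
(2.3843 − 0)/0.00332031 = 718.0951; round gives code 718.
Code 718 maps back to 0 + 718×0.00332031 V = 2.3839844 V.
Error = 2.3843 − 2.3839844 = 0.000315625 V = 0.316 mV.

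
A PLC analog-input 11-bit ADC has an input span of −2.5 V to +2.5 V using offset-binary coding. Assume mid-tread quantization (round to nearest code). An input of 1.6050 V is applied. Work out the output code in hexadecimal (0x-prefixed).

Full-scale span = 5 V; LSB = 5/2^11 = 2.441 mV.
(V_in − V_low)/LSB = (1.6050 − (−2.5)) / 0.00244141 = 1681.408.
Round → code 1681.
In hexadecimal (0x-prefixed): 0x691.

code 0x691 (decimal 1681)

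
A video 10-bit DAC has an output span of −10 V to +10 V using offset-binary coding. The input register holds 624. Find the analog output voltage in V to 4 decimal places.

LSB = 20 V / 2^10 = 19.531 mV.
V_out = (−10) + 624 × 0.0195312 V = 2.1875 V.

2.1875 V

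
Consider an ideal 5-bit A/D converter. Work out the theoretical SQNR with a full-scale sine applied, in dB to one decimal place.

31.9 dB

SNR ≈ 6.02·N + 1.76 dB = 6.02·5 + 1.76 = 31.86 dB.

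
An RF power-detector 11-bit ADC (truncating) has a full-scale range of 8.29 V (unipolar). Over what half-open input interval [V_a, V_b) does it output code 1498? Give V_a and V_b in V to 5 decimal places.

LSB = 8.29/2^11 = 4.048 mV.
V_a = V_low + 1498·LSB = 6.06368 V; V_b = V_low + 1499·LSB = 6.06773 V.

[6.06368 V, 6.06773 V)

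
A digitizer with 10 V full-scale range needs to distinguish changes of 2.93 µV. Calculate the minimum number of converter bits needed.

Number of steps required ≥ 10 V / 2.93 µV = 3412969.28.
Need 2^N ≥ 3412969.28; 2^21 = 2097152, 2^22 = 4194304.
Minimum N = 22.

22 bits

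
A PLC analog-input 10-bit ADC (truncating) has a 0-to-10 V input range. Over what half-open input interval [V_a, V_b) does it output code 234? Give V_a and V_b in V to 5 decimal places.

[2.28516 V, 2.29492 V)

LSB = 10/2^10 = 9.766 mV.
V_a = V_low + 234·LSB = 2.28516 V; V_b = V_low + 235·LSB = 2.29492 V.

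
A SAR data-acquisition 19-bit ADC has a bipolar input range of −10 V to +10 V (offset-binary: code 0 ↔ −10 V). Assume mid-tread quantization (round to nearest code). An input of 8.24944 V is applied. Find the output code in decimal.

LSB = 20 V / 524288 = 38.15 µV.
Input sits at 478398.120 steps above V_low.
So the output code is 478398.

code 478398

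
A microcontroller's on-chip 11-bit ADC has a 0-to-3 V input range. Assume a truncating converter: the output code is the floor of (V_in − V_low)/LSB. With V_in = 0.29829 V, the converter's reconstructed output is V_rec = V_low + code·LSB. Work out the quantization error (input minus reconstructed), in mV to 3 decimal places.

LSB = 3/2^11 = 1.465 mV.
(V_in − V_low)/LSB = (0.29829 − 0)/0.00146484 = 203.6326 → code 203 (floor).
V_rec = 0 + 203·0.00146484 = 0.29736328 V.
Difference: 0.000926719 V → 0.927 mV.

0.927 mV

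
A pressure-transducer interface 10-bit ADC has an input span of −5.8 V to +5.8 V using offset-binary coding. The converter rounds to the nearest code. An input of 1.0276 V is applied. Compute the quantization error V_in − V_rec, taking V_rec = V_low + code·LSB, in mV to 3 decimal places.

LSB = 11.6/2^10 = 11.328 mV.
(V_in − V_low)/LSB = (1.0276 − (−5.8))/0.0113281 = 602.7123 → code 603 (round).
V_rec = (−5.8) + 603·0.0113281 = 1.0308594 V.
Difference: -0.00325938 V → -3.259 mV.

-3.259 mV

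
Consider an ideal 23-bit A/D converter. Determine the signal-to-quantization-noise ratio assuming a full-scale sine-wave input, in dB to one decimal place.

140.2 dB

SNR ≈ 6.02·N + 1.76 dB = 6.02·23 + 1.76 = 140.22 dB.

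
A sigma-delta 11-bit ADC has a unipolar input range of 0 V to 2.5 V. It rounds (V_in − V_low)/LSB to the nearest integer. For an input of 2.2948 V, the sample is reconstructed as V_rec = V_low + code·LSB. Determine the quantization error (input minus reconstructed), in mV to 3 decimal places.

Step size: 2.5 V ÷ 2^11 = 1.221 mV.
(V_in − V_low)/LSB = (2.2948 − 0)/0.0012207 = 1879.9002 → code 1880 (round).
V_rec = 0 + 1880·0.0012207 = 2.2949219 V.
Difference: -0.000121875 V → -0.122 mV.

-0.122 mV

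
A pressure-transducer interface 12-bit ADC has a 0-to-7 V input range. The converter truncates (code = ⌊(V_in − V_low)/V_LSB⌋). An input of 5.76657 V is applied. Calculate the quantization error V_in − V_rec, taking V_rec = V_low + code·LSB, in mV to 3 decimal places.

0.457 mV

One LSB is 7 V / 4096 = 1.709 mV.
(V_in − V_low)/LSB = (5.76657 − 0)/0.00170898 = 3374.2672 → code 3374 (floor).
Reconstructed: 5.7661133 V.
Difference: 0.000456719 V → 0.457 mV.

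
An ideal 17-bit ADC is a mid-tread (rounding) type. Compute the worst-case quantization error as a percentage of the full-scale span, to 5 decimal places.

Rounding → worst-case error = ½ LSB = V_FS/2^18, so 100/262144 = 0.00038147 % of full scale.

0.00038 %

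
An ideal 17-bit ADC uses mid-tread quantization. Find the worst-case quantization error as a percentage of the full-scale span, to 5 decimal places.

0.00038 %

Rounding → worst-case error = ½ LSB = V_FS/2^18, so 100/262144 = 0.00038147 % of full scale.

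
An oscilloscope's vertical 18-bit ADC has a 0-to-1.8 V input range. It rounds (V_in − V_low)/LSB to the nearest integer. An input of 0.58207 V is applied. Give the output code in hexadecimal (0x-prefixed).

Full-scale span = 1.8 V; LSB = 1.8/2^18 = 6.87 µV.
Input sits at 84770.088 steps above V_low.
round(84770.088) = 84770.
In hexadecimal (0x-prefixed): 0x14B22.

code 0x14B22 (decimal 84770)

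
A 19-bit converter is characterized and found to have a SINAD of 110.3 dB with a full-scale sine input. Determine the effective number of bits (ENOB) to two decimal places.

18.03 bits

ENOB = (SINAD − 1.76) / 6.02 = (110.3 − 1.76)/6.02 = 18.030.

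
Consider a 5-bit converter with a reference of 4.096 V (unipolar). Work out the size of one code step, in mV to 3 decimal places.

Full-scale span = 4.096 V.
LSB = 4.096 / 2^5 = 4.096 / 32 = 0.128 V = 128.000 mV.

128.000 mV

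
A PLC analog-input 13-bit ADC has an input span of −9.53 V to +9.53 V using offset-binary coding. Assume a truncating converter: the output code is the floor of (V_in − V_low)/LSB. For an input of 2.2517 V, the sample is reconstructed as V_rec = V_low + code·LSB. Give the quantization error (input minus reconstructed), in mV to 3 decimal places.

1.820 mV

LSB = 19.06/2^13 = 2.327 mV.
Scaled input = 5063.7821 LSBs, so code = 5063.
Reconstructed: 2.2498804 V.
Difference: 0.00181963 V → 1.820 mV.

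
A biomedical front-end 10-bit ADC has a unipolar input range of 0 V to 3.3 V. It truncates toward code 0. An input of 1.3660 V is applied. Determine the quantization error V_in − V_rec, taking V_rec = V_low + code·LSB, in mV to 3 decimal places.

One LSB is 3.3 V / 1024 = 3.223 mV.
(V_in − V_low)/LSB = (1.3660 − 0)/0.00322266 = 423.8739 → code 423 (floor).
Code 423 maps back to 0 + 423×0.00322266 V = 1.3631836 V.
Error = 1.3660 − 1.3631836 = 0.00281641 V = 2.816 mV.

2.816 mV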